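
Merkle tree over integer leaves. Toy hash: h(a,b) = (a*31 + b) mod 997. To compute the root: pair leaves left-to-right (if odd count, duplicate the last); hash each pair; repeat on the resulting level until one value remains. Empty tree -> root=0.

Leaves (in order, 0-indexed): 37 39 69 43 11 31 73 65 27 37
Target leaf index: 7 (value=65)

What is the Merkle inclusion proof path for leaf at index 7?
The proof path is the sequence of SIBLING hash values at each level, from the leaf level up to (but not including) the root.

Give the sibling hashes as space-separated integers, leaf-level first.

L0 (leaves): [37, 39, 69, 43, 11, 31, 73, 65, 27, 37], target index=7
L1: h(37,39)=(37*31+39)%997=189 [pair 0] h(69,43)=(69*31+43)%997=188 [pair 1] h(11,31)=(11*31+31)%997=372 [pair 2] h(73,65)=(73*31+65)%997=334 [pair 3] h(27,37)=(27*31+37)%997=874 [pair 4] -> [189, 188, 372, 334, 874]
  Sibling for proof at L0: 73
L2: h(189,188)=(189*31+188)%997=65 [pair 0] h(372,334)=(372*31+334)%997=899 [pair 1] h(874,874)=(874*31+874)%997=52 [pair 2] -> [65, 899, 52]
  Sibling for proof at L1: 372
L3: h(65,899)=(65*31+899)%997=920 [pair 0] h(52,52)=(52*31+52)%997=667 [pair 1] -> [920, 667]
  Sibling for proof at L2: 65
L4: h(920,667)=(920*31+667)%997=274 [pair 0] -> [274]
  Sibling for proof at L3: 667
Root: 274
Proof path (sibling hashes from leaf to root): [73, 372, 65, 667]

Answer: 73 372 65 667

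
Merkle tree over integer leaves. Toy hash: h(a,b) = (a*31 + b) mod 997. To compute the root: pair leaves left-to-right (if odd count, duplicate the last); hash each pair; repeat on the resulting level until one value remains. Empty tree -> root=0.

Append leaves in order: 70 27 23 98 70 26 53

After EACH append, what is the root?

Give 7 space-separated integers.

After append 70 (leaves=[70]):
  L0: [70]
  root=70
After append 27 (leaves=[70, 27]):
  L0: [70, 27]
  L1: h(70,27)=(70*31+27)%997=203 -> [203]
  root=203
After append 23 (leaves=[70, 27, 23]):
  L0: [70, 27, 23]
  L1: h(70,27)=(70*31+27)%997=203 h(23,23)=(23*31+23)%997=736 -> [203, 736]
  L2: h(203,736)=(203*31+736)%997=50 -> [50]
  root=50
After append 98 (leaves=[70, 27, 23, 98]):
  L0: [70, 27, 23, 98]
  L1: h(70,27)=(70*31+27)%997=203 h(23,98)=(23*31+98)%997=811 -> [203, 811]
  L2: h(203,811)=(203*31+811)%997=125 -> [125]
  root=125
After append 70 (leaves=[70, 27, 23, 98, 70]):
  L0: [70, 27, 23, 98, 70]
  L1: h(70,27)=(70*31+27)%997=203 h(23,98)=(23*31+98)%997=811 h(70,70)=(70*31+70)%997=246 -> [203, 811, 246]
  L2: h(203,811)=(203*31+811)%997=125 h(246,246)=(246*31+246)%997=893 -> [125, 893]
  L3: h(125,893)=(125*31+893)%997=780 -> [780]
  root=780
After append 26 (leaves=[70, 27, 23, 98, 70, 26]):
  L0: [70, 27, 23, 98, 70, 26]
  L1: h(70,27)=(70*31+27)%997=203 h(23,98)=(23*31+98)%997=811 h(70,26)=(70*31+26)%997=202 -> [203, 811, 202]
  L2: h(203,811)=(203*31+811)%997=125 h(202,202)=(202*31+202)%997=482 -> [125, 482]
  L3: h(125,482)=(125*31+482)%997=369 -> [369]
  root=369
After append 53 (leaves=[70, 27, 23, 98, 70, 26, 53]):
  L0: [70, 27, 23, 98, 70, 26, 53]
  L1: h(70,27)=(70*31+27)%997=203 h(23,98)=(23*31+98)%997=811 h(70,26)=(70*31+26)%997=202 h(53,53)=(53*31+53)%997=699 -> [203, 811, 202, 699]
  L2: h(203,811)=(203*31+811)%997=125 h(202,699)=(202*31+699)%997=979 -> [125, 979]
  L3: h(125,979)=(125*31+979)%997=866 -> [866]
  root=866

Answer: 70 203 50 125 780 369 866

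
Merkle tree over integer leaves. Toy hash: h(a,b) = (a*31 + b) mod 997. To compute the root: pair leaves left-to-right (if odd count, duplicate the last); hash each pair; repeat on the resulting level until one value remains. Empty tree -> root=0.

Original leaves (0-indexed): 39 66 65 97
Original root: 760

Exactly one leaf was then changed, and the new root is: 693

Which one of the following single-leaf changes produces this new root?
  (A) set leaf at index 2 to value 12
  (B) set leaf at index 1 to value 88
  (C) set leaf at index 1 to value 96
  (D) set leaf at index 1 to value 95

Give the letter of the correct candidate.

Answer: C

Derivation:
Original leaves: [39, 66, 65, 97]
Target new root: 693
Try each candidate change and compute the resulting root:
Candidate A: set leaf[2] = 12 -> leaves = [39, 66, 12, 97]
  L0: [39, 66, 12, 97]
  L1: h(39,66)=(39*31+66)%997=278 h(12,97)=(12*31+97)%997=469 -> [278, 469]
  L2: h(278,469)=(278*31+469)%997=114 -> [114]
  root = 114 != target 693
Candidate B: set leaf[1] = 88 -> leaves = [39, 88, 65, 97]
  L0: [39, 88, 65, 97]
  L1: h(39,88)=(39*31+88)%997=300 h(65,97)=(65*31+97)%997=118 -> [300, 118]
  L2: h(300,118)=(300*31+118)%997=445 -> [445]
  root = 445 != target 693
Candidate C: set leaf[1] = 96 -> leaves = [39, 96, 65, 97]
  L0: [39, 96, 65, 97]
  L1: h(39,96)=(39*31+96)%997=308 h(65,97)=(65*31+97)%997=118 -> [308, 118]
  L2: h(308,118)=(308*31+118)%997=693 -> [693]
  root = 693 == target 693  ** MATCH **
Candidate D: set leaf[1] = 95 -> leaves = [39, 95, 65, 97]
  L0: [39, 95, 65, 97]
  L1: h(39,95)=(39*31+95)%997=307 h(65,97)=(65*31+97)%997=118 -> [307, 118]
  L2: h(307,118)=(307*31+118)%997=662 -> [662]
  root = 662 != target 693
Candidate C produces the target root.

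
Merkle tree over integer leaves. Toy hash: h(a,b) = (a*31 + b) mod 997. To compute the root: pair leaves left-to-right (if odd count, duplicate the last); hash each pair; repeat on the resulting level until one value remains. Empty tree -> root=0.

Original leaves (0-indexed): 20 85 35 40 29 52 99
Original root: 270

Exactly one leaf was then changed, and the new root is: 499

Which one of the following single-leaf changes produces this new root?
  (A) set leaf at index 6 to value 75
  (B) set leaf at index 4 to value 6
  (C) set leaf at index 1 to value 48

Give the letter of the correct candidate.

Original leaves: [20, 85, 35, 40, 29, 52, 99]
Target new root: 499
Try each candidate change and compute the resulting root:
Candidate A: set leaf[6] = 75 -> leaves = [20, 85, 35, 40, 29, 52, 75]
  L0: [20, 85, 35, 40, 29, 52, 75]
  L1: h(20,85)=(20*31+85)%997=705 h(35,40)=(35*31+40)%997=128 h(29,52)=(29*31+52)%997=951 h(75,75)=(75*31+75)%997=406 -> [705, 128, 951, 406]
  L2: h(705,128)=(705*31+128)%997=49 h(951,406)=(951*31+406)%997=974 -> [49, 974]
  L3: h(49,974)=(49*31+974)%997=499 -> [499]
  root = 499 == target 499  ** MATCH **
Candidate B: set leaf[4] = 6 -> leaves = [20, 85, 35, 40, 6, 52, 99]
  L0: [20, 85, 35, 40, 6, 52, 99]
  L1: h(20,85)=(20*31+85)%997=705 h(35,40)=(35*31+40)%997=128 h(6,52)=(6*31+52)%997=238 h(99,99)=(99*31+99)%997=177 -> [705, 128, 238, 177]
  L2: h(705,128)=(705*31+128)%997=49 h(238,177)=(238*31+177)%997=576 -> [49, 576]
  L3: h(49,576)=(49*31+576)%997=101 -> [101]
  root = 101 != target 499
Candidate C: set leaf[1] = 48 -> leaves = [20, 48, 35, 40, 29, 52, 99]
  L0: [20, 48, 35, 40, 29, 52, 99]
  L1: h(20,48)=(20*31+48)%997=668 h(35,40)=(35*31+40)%997=128 h(29,52)=(29*31+52)%997=951 h(99,99)=(99*31+99)%997=177 -> [668, 128, 951, 177]
  L2: h(668,128)=(668*31+128)%997=896 h(951,177)=(951*31+177)%997=745 -> [896, 745]
  L3: h(896,745)=(896*31+745)%997=605 -> [605]
  root = 605 != target 499
Candidate A produces the target root.

Answer: A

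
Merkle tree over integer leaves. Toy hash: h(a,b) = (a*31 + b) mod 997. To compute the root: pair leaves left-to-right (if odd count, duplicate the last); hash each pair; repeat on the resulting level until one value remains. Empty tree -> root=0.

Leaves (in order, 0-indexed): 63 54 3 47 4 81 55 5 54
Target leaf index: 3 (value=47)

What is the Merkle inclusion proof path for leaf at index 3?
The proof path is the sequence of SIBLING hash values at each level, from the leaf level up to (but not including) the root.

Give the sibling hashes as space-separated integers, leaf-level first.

Answer: 3 13 89 794

Derivation:
L0 (leaves): [63, 54, 3, 47, 4, 81, 55, 5, 54], target index=3
L1: h(63,54)=(63*31+54)%997=13 [pair 0] h(3,47)=(3*31+47)%997=140 [pair 1] h(4,81)=(4*31+81)%997=205 [pair 2] h(55,5)=(55*31+5)%997=713 [pair 3] h(54,54)=(54*31+54)%997=731 [pair 4] -> [13, 140, 205, 713, 731]
  Sibling for proof at L0: 3
L2: h(13,140)=(13*31+140)%997=543 [pair 0] h(205,713)=(205*31+713)%997=89 [pair 1] h(731,731)=(731*31+731)%997=461 [pair 2] -> [543, 89, 461]
  Sibling for proof at L1: 13
L3: h(543,89)=(543*31+89)%997=970 [pair 0] h(461,461)=(461*31+461)%997=794 [pair 1] -> [970, 794]
  Sibling for proof at L2: 89
L4: h(970,794)=(970*31+794)%997=954 [pair 0] -> [954]
  Sibling for proof at L3: 794
Root: 954
Proof path (sibling hashes from leaf to root): [3, 13, 89, 794]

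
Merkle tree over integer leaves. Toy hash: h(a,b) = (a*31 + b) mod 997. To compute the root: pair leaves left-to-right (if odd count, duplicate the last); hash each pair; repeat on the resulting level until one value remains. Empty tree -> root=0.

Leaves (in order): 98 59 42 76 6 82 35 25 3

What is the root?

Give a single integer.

Answer: 27

Derivation:
L0: [98, 59, 42, 76, 6, 82, 35, 25, 3]
L1: h(98,59)=(98*31+59)%997=106 h(42,76)=(42*31+76)%997=381 h(6,82)=(6*31+82)%997=268 h(35,25)=(35*31+25)%997=113 h(3,3)=(3*31+3)%997=96 -> [106, 381, 268, 113, 96]
L2: h(106,381)=(106*31+381)%997=676 h(268,113)=(268*31+113)%997=445 h(96,96)=(96*31+96)%997=81 -> [676, 445, 81]
L3: h(676,445)=(676*31+445)%997=464 h(81,81)=(81*31+81)%997=598 -> [464, 598]
L4: h(464,598)=(464*31+598)%997=27 -> [27]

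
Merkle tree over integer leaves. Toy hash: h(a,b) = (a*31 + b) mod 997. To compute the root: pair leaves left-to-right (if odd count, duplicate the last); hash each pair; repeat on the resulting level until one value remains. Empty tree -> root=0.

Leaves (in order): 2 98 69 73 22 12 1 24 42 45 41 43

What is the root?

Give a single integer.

L0: [2, 98, 69, 73, 22, 12, 1, 24, 42, 45, 41, 43]
L1: h(2,98)=(2*31+98)%997=160 h(69,73)=(69*31+73)%997=218 h(22,12)=(22*31+12)%997=694 h(1,24)=(1*31+24)%997=55 h(42,45)=(42*31+45)%997=350 h(41,43)=(41*31+43)%997=317 -> [160, 218, 694, 55, 350, 317]
L2: h(160,218)=(160*31+218)%997=193 h(694,55)=(694*31+55)%997=632 h(350,317)=(350*31+317)%997=200 -> [193, 632, 200]
L3: h(193,632)=(193*31+632)%997=633 h(200,200)=(200*31+200)%997=418 -> [633, 418]
L4: h(633,418)=(633*31+418)%997=101 -> [101]

Answer: 101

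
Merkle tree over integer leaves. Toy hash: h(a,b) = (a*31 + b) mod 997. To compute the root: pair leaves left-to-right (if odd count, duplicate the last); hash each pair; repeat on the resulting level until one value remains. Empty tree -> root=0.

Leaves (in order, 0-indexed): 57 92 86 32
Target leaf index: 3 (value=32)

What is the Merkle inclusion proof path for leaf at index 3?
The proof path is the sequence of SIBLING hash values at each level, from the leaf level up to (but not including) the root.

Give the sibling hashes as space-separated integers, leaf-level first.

L0 (leaves): [57, 92, 86, 32], target index=3
L1: h(57,92)=(57*31+92)%997=862 [pair 0] h(86,32)=(86*31+32)%997=704 [pair 1] -> [862, 704]
  Sibling for proof at L0: 86
L2: h(862,704)=(862*31+704)%997=507 [pair 0] -> [507]
  Sibling for proof at L1: 862
Root: 507
Proof path (sibling hashes from leaf to root): [86, 862]

Answer: 86 862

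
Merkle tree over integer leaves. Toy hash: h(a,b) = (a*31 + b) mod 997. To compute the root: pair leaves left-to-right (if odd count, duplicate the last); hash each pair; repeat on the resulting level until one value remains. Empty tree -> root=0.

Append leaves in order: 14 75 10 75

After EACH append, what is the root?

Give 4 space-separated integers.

Answer: 14 509 147 212

Derivation:
After append 14 (leaves=[14]):
  L0: [14]
  root=14
After append 75 (leaves=[14, 75]):
  L0: [14, 75]
  L1: h(14,75)=(14*31+75)%997=509 -> [509]
  root=509
After append 10 (leaves=[14, 75, 10]):
  L0: [14, 75, 10]
  L1: h(14,75)=(14*31+75)%997=509 h(10,10)=(10*31+10)%997=320 -> [509, 320]
  L2: h(509,320)=(509*31+320)%997=147 -> [147]
  root=147
After append 75 (leaves=[14, 75, 10, 75]):
  L0: [14, 75, 10, 75]
  L1: h(14,75)=(14*31+75)%997=509 h(10,75)=(10*31+75)%997=385 -> [509, 385]
  L2: h(509,385)=(509*31+385)%997=212 -> [212]
  root=212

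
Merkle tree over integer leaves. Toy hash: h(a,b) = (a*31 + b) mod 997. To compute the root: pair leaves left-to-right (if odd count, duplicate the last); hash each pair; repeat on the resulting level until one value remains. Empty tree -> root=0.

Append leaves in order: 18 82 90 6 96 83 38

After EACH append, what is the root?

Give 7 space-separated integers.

After append 18 (leaves=[18]):
  L0: [18]
  root=18
After append 82 (leaves=[18, 82]):
  L0: [18, 82]
  L1: h(18,82)=(18*31+82)%997=640 -> [640]
  root=640
After append 90 (leaves=[18, 82, 90]):
  L0: [18, 82, 90]
  L1: h(18,82)=(18*31+82)%997=640 h(90,90)=(90*31+90)%997=886 -> [640, 886]
  L2: h(640,886)=(640*31+886)%997=786 -> [786]
  root=786
After append 6 (leaves=[18, 82, 90, 6]):
  L0: [18, 82, 90, 6]
  L1: h(18,82)=(18*31+82)%997=640 h(90,6)=(90*31+6)%997=802 -> [640, 802]
  L2: h(640,802)=(640*31+802)%997=702 -> [702]
  root=702
After append 96 (leaves=[18, 82, 90, 6, 96]):
  L0: [18, 82, 90, 6, 96]
  L1: h(18,82)=(18*31+82)%997=640 h(90,6)=(90*31+6)%997=802 h(96,96)=(96*31+96)%997=81 -> [640, 802, 81]
  L2: h(640,802)=(640*31+802)%997=702 h(81,81)=(81*31+81)%997=598 -> [702, 598]
  L3: h(702,598)=(702*31+598)%997=426 -> [426]
  root=426
After append 83 (leaves=[18, 82, 90, 6, 96, 83]):
  L0: [18, 82, 90, 6, 96, 83]
  L1: h(18,82)=(18*31+82)%997=640 h(90,6)=(90*31+6)%997=802 h(96,83)=(96*31+83)%997=68 -> [640, 802, 68]
  L2: h(640,802)=(640*31+802)%997=702 h(68,68)=(68*31+68)%997=182 -> [702, 182]
  L3: h(702,182)=(702*31+182)%997=10 -> [10]
  root=10
After append 38 (leaves=[18, 82, 90, 6, 96, 83, 38]):
  L0: [18, 82, 90, 6, 96, 83, 38]
  L1: h(18,82)=(18*31+82)%997=640 h(90,6)=(90*31+6)%997=802 h(96,83)=(96*31+83)%997=68 h(38,38)=(38*31+38)%997=219 -> [640, 802, 68, 219]
  L2: h(640,802)=(640*31+802)%997=702 h(68,219)=(68*31+219)%997=333 -> [702, 333]
  L3: h(702,333)=(702*31+333)%997=161 -> [161]
  root=161

Answer: 18 640 786 702 426 10 161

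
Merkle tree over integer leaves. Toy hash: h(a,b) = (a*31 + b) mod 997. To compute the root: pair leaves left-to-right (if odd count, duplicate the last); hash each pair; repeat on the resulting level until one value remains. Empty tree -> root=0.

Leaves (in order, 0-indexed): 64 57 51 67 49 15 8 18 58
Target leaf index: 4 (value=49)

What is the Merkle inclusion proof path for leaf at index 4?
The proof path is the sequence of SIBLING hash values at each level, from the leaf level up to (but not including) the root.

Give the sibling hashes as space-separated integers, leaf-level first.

L0 (leaves): [64, 57, 51, 67, 49, 15, 8, 18, 58], target index=4
L1: h(64,57)=(64*31+57)%997=47 [pair 0] h(51,67)=(51*31+67)%997=651 [pair 1] h(49,15)=(49*31+15)%997=537 [pair 2] h(8,18)=(8*31+18)%997=266 [pair 3] h(58,58)=(58*31+58)%997=859 [pair 4] -> [47, 651, 537, 266, 859]
  Sibling for proof at L0: 15
L2: h(47,651)=(47*31+651)%997=114 [pair 0] h(537,266)=(537*31+266)%997=961 [pair 1] h(859,859)=(859*31+859)%997=569 [pair 2] -> [114, 961, 569]
  Sibling for proof at L1: 266
L3: h(114,961)=(114*31+961)%997=507 [pair 0] h(569,569)=(569*31+569)%997=262 [pair 1] -> [507, 262]
  Sibling for proof at L2: 114
L4: h(507,262)=(507*31+262)%997=27 [pair 0] -> [27]
  Sibling for proof at L3: 262
Root: 27
Proof path (sibling hashes from leaf to root): [15, 266, 114, 262]

Answer: 15 266 114 262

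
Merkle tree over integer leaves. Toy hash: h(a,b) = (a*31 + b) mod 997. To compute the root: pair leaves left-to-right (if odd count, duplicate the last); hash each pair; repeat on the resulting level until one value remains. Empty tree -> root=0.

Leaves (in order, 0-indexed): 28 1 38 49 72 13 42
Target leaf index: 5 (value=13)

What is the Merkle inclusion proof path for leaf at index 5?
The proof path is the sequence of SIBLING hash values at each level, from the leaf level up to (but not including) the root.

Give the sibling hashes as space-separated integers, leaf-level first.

L0 (leaves): [28, 1, 38, 49, 72, 13, 42], target index=5
L1: h(28,1)=(28*31+1)%997=869 [pair 0] h(38,49)=(38*31+49)%997=230 [pair 1] h(72,13)=(72*31+13)%997=251 [pair 2] h(42,42)=(42*31+42)%997=347 [pair 3] -> [869, 230, 251, 347]
  Sibling for proof at L0: 72
L2: h(869,230)=(869*31+230)%997=250 [pair 0] h(251,347)=(251*31+347)%997=152 [pair 1] -> [250, 152]
  Sibling for proof at L1: 347
L3: h(250,152)=(250*31+152)%997=923 [pair 0] -> [923]
  Sibling for proof at L2: 250
Root: 923
Proof path (sibling hashes from leaf to root): [72, 347, 250]

Answer: 72 347 250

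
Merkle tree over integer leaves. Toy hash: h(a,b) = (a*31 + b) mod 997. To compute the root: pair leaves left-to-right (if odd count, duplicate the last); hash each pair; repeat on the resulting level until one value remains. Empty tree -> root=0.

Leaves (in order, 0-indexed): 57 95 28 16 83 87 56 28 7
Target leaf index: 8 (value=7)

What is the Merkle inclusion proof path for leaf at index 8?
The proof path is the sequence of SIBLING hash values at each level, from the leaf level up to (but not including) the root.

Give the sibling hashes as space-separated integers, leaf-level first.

Answer: 7 224 189 728

Derivation:
L0 (leaves): [57, 95, 28, 16, 83, 87, 56, 28, 7], target index=8
L1: h(57,95)=(57*31+95)%997=865 [pair 0] h(28,16)=(28*31+16)%997=884 [pair 1] h(83,87)=(83*31+87)%997=666 [pair 2] h(56,28)=(56*31+28)%997=767 [pair 3] h(7,7)=(7*31+7)%997=224 [pair 4] -> [865, 884, 666, 767, 224]
  Sibling for proof at L0: 7
L2: h(865,884)=(865*31+884)%997=780 [pair 0] h(666,767)=(666*31+767)%997=476 [pair 1] h(224,224)=(224*31+224)%997=189 [pair 2] -> [780, 476, 189]
  Sibling for proof at L1: 224
L3: h(780,476)=(780*31+476)%997=728 [pair 0] h(189,189)=(189*31+189)%997=66 [pair 1] -> [728, 66]
  Sibling for proof at L2: 189
L4: h(728,66)=(728*31+66)%997=700 [pair 0] -> [700]
  Sibling for proof at L3: 728
Root: 700
Proof path (sibling hashes from leaf to root): [7, 224, 189, 728]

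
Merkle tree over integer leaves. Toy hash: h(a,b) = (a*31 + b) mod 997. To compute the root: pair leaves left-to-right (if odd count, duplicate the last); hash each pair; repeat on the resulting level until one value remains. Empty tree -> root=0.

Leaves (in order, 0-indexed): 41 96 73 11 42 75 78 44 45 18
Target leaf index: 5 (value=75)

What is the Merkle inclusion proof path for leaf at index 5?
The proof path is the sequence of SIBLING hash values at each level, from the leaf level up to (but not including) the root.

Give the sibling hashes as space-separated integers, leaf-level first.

Answer: 42 468 783 265

Derivation:
L0 (leaves): [41, 96, 73, 11, 42, 75, 78, 44, 45, 18], target index=5
L1: h(41,96)=(41*31+96)%997=370 [pair 0] h(73,11)=(73*31+11)%997=280 [pair 1] h(42,75)=(42*31+75)%997=380 [pair 2] h(78,44)=(78*31+44)%997=468 [pair 3] h(45,18)=(45*31+18)%997=416 [pair 4] -> [370, 280, 380, 468, 416]
  Sibling for proof at L0: 42
L2: h(370,280)=(370*31+280)%997=783 [pair 0] h(380,468)=(380*31+468)%997=284 [pair 1] h(416,416)=(416*31+416)%997=351 [pair 2] -> [783, 284, 351]
  Sibling for proof at L1: 468
L3: h(783,284)=(783*31+284)%997=629 [pair 0] h(351,351)=(351*31+351)%997=265 [pair 1] -> [629, 265]
  Sibling for proof at L2: 783
L4: h(629,265)=(629*31+265)%997=821 [pair 0] -> [821]
  Sibling for proof at L3: 265
Root: 821
Proof path (sibling hashes from leaf to root): [42, 468, 783, 265]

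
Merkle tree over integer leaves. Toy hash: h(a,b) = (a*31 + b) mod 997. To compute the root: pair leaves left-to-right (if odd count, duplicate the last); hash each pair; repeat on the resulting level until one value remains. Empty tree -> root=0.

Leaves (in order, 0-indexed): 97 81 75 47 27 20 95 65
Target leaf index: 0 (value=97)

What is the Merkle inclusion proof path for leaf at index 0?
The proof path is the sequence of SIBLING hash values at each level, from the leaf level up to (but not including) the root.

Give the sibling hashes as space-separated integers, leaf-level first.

Answer: 81 378 664

Derivation:
L0 (leaves): [97, 81, 75, 47, 27, 20, 95, 65], target index=0
L1: h(97,81)=(97*31+81)%997=97 [pair 0] h(75,47)=(75*31+47)%997=378 [pair 1] h(27,20)=(27*31+20)%997=857 [pair 2] h(95,65)=(95*31+65)%997=19 [pair 3] -> [97, 378, 857, 19]
  Sibling for proof at L0: 81
L2: h(97,378)=(97*31+378)%997=394 [pair 0] h(857,19)=(857*31+19)%997=664 [pair 1] -> [394, 664]
  Sibling for proof at L1: 378
L3: h(394,664)=(394*31+664)%997=914 [pair 0] -> [914]
  Sibling for proof at L2: 664
Root: 914
Proof path (sibling hashes from leaf to root): [81, 378, 664]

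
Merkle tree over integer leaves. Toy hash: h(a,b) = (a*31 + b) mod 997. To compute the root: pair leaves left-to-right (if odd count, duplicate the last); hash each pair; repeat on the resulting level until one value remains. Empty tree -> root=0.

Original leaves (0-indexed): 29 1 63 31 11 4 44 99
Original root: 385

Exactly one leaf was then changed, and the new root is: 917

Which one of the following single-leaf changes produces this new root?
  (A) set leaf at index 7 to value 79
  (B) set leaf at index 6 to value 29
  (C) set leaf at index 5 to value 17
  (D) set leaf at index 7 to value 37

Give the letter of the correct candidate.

Answer: B

Derivation:
Original leaves: [29, 1, 63, 31, 11, 4, 44, 99]
Target new root: 917
Try each candidate change and compute the resulting root:
Candidate A: set leaf[7] = 79 -> leaves = [29, 1, 63, 31, 11, 4, 44, 79]
  L0: [29, 1, 63, 31, 11, 4, 44, 79]
  L1: h(29,1)=(29*31+1)%997=900 h(63,31)=(63*31+31)%997=987 h(11,4)=(11*31+4)%997=345 h(44,79)=(44*31+79)%997=446 -> [900, 987, 345, 446]
  L2: h(900,987)=(900*31+987)%997=971 h(345,446)=(345*31+446)%997=174 -> [971, 174]
  L3: h(971,174)=(971*31+174)%997=365 -> [365]
  root = 365 != target 917
Candidate B: set leaf[6] = 29 -> leaves = [29, 1, 63, 31, 11, 4, 29, 99]
  L0: [29, 1, 63, 31, 11, 4, 29, 99]
  L1: h(29,1)=(29*31+1)%997=900 h(63,31)=(63*31+31)%997=987 h(11,4)=(11*31+4)%997=345 h(29,99)=(29*31+99)%997=1 -> [900, 987, 345, 1]
  L2: h(900,987)=(900*31+987)%997=971 h(345,1)=(345*31+1)%997=726 -> [971, 726]
  L3: h(971,726)=(971*31+726)%997=917 -> [917]
  root = 917 == target 917  ** MATCH **
Candidate C: set leaf[5] = 17 -> leaves = [29, 1, 63, 31, 11, 17, 44, 99]
  L0: [29, 1, 63, 31, 11, 17, 44, 99]
  L1: h(29,1)=(29*31+1)%997=900 h(63,31)=(63*31+31)%997=987 h(11,17)=(11*31+17)%997=358 h(44,99)=(44*31+99)%997=466 -> [900, 987, 358, 466]
  L2: h(900,987)=(900*31+987)%997=971 h(358,466)=(358*31+466)%997=597 -> [971, 597]
  L3: h(971,597)=(971*31+597)%997=788 -> [788]
  root = 788 != target 917
Candidate D: set leaf[7] = 37 -> leaves = [29, 1, 63, 31, 11, 4, 44, 37]
  L0: [29, 1, 63, 31, 11, 4, 44, 37]
  L1: h(29,1)=(29*31+1)%997=900 h(63,31)=(63*31+31)%997=987 h(11,4)=(11*31+4)%997=345 h(44,37)=(44*31+37)%997=404 -> [900, 987, 345, 404]
  L2: h(900,987)=(900*31+987)%997=971 h(345,404)=(345*31+404)%997=132 -> [971, 132]
  L3: h(971,132)=(971*31+132)%997=323 -> [323]
  root = 323 != target 917
Candidate B produces the target root.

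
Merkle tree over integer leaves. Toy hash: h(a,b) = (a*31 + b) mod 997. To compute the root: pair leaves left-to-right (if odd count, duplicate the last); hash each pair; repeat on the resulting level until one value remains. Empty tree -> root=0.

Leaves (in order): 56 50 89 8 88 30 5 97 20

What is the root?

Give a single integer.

L0: [56, 50, 89, 8, 88, 30, 5, 97, 20]
L1: h(56,50)=(56*31+50)%997=789 h(89,8)=(89*31+8)%997=773 h(88,30)=(88*31+30)%997=764 h(5,97)=(5*31+97)%997=252 h(20,20)=(20*31+20)%997=640 -> [789, 773, 764, 252, 640]
L2: h(789,773)=(789*31+773)%997=307 h(764,252)=(764*31+252)%997=8 h(640,640)=(640*31+640)%997=540 -> [307, 8, 540]
L3: h(307,8)=(307*31+8)%997=552 h(540,540)=(540*31+540)%997=331 -> [552, 331]
L4: h(552,331)=(552*31+331)%997=494 -> [494]

Answer: 494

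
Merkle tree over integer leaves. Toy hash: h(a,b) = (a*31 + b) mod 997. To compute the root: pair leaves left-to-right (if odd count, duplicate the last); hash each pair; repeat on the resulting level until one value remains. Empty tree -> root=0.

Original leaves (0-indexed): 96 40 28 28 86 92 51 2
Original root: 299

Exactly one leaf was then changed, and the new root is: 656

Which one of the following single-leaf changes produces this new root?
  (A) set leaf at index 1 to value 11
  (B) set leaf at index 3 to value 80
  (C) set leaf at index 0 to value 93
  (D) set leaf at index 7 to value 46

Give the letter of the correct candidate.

Original leaves: [96, 40, 28, 28, 86, 92, 51, 2]
Target new root: 656
Try each candidate change and compute the resulting root:
Candidate A: set leaf[1] = 11 -> leaves = [96, 11, 28, 28, 86, 92, 51, 2]
  L0: [96, 11, 28, 28, 86, 92, 51, 2]
  L1: h(96,11)=(96*31+11)%997=993 h(28,28)=(28*31+28)%997=896 h(86,92)=(86*31+92)%997=764 h(51,2)=(51*31+2)%997=586 -> [993, 896, 764, 586]
  L2: h(993,896)=(993*31+896)%997=772 h(764,586)=(764*31+586)%997=342 -> [772, 342]
  L3: h(772,342)=(772*31+342)%997=346 -> [346]
  root = 346 != target 656
Candidate B: set leaf[3] = 80 -> leaves = [96, 40, 28, 80, 86, 92, 51, 2]
  L0: [96, 40, 28, 80, 86, 92, 51, 2]
  L1: h(96,40)=(96*31+40)%997=25 h(28,80)=(28*31+80)%997=948 h(86,92)=(86*31+92)%997=764 h(51,2)=(51*31+2)%997=586 -> [25, 948, 764, 586]
  L2: h(25,948)=(25*31+948)%997=726 h(764,586)=(764*31+586)%997=342 -> [726, 342]
  L3: h(726,342)=(726*31+342)%997=914 -> [914]
  root = 914 != target 656
Candidate C: set leaf[0] = 93 -> leaves = [93, 40, 28, 28, 86, 92, 51, 2]
  L0: [93, 40, 28, 28, 86, 92, 51, 2]
  L1: h(93,40)=(93*31+40)%997=929 h(28,28)=(28*31+28)%997=896 h(86,92)=(86*31+92)%997=764 h(51,2)=(51*31+2)%997=586 -> [929, 896, 764, 586]
  L2: h(929,896)=(929*31+896)%997=782 h(764,586)=(764*31+586)%997=342 -> [782, 342]
  L3: h(782,342)=(782*31+342)%997=656 -> [656]
  root = 656 == target 656  ** MATCH **
Candidate D: set leaf[7] = 46 -> leaves = [96, 40, 28, 28, 86, 92, 51, 46]
  L0: [96, 40, 28, 28, 86, 92, 51, 46]
  L1: h(96,40)=(96*31+40)%997=25 h(28,28)=(28*31+28)%997=896 h(86,92)=(86*31+92)%997=764 h(51,46)=(51*31+46)%997=630 -> [25, 896, 764, 630]
  L2: h(25,896)=(25*31+896)%997=674 h(764,630)=(764*31+630)%997=386 -> [674, 386]
  L3: h(674,386)=(674*31+386)%997=343 -> [343]
  root = 343 != target 656
Candidate C produces the target root.

Answer: C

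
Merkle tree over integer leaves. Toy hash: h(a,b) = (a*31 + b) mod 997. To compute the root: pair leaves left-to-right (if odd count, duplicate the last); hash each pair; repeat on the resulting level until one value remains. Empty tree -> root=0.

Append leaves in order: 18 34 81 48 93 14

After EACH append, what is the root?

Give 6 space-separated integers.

Answer: 18 592 7 971 708 174

Derivation:
After append 18 (leaves=[18]):
  L0: [18]
  root=18
After append 34 (leaves=[18, 34]):
  L0: [18, 34]
  L1: h(18,34)=(18*31+34)%997=592 -> [592]
  root=592
After append 81 (leaves=[18, 34, 81]):
  L0: [18, 34, 81]
  L1: h(18,34)=(18*31+34)%997=592 h(81,81)=(81*31+81)%997=598 -> [592, 598]
  L2: h(592,598)=(592*31+598)%997=7 -> [7]
  root=7
After append 48 (leaves=[18, 34, 81, 48]):
  L0: [18, 34, 81, 48]
  L1: h(18,34)=(18*31+34)%997=592 h(81,48)=(81*31+48)%997=565 -> [592, 565]
  L2: h(592,565)=(592*31+565)%997=971 -> [971]
  root=971
After append 93 (leaves=[18, 34, 81, 48, 93]):
  L0: [18, 34, 81, 48, 93]
  L1: h(18,34)=(18*31+34)%997=592 h(81,48)=(81*31+48)%997=565 h(93,93)=(93*31+93)%997=982 -> [592, 565, 982]
  L2: h(592,565)=(592*31+565)%997=971 h(982,982)=(982*31+982)%997=517 -> [971, 517]
  L3: h(971,517)=(971*31+517)%997=708 -> [708]
  root=708
After append 14 (leaves=[18, 34, 81, 48, 93, 14]):
  L0: [18, 34, 81, 48, 93, 14]
  L1: h(18,34)=(18*31+34)%997=592 h(81,48)=(81*31+48)%997=565 h(93,14)=(93*31+14)%997=903 -> [592, 565, 903]
  L2: h(592,565)=(592*31+565)%997=971 h(903,903)=(903*31+903)%997=980 -> [971, 980]
  L3: h(971,980)=(971*31+980)%997=174 -> [174]
  root=174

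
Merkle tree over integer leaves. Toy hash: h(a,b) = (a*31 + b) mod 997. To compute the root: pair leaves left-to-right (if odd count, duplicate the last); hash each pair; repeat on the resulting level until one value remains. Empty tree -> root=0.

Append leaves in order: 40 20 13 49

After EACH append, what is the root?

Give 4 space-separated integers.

Answer: 40 263 593 629

Derivation:
After append 40 (leaves=[40]):
  L0: [40]
  root=40
After append 20 (leaves=[40, 20]):
  L0: [40, 20]
  L1: h(40,20)=(40*31+20)%997=263 -> [263]
  root=263
After append 13 (leaves=[40, 20, 13]):
  L0: [40, 20, 13]
  L1: h(40,20)=(40*31+20)%997=263 h(13,13)=(13*31+13)%997=416 -> [263, 416]
  L2: h(263,416)=(263*31+416)%997=593 -> [593]
  root=593
After append 49 (leaves=[40, 20, 13, 49]):
  L0: [40, 20, 13, 49]
  L1: h(40,20)=(40*31+20)%997=263 h(13,49)=(13*31+49)%997=452 -> [263, 452]
  L2: h(263,452)=(263*31+452)%997=629 -> [629]
  root=629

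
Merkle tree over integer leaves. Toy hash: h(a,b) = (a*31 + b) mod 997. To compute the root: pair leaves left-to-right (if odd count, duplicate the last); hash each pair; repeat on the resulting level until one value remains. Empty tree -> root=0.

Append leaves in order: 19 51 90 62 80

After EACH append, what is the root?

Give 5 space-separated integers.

After append 19 (leaves=[19]):
  L0: [19]
  root=19
After append 51 (leaves=[19, 51]):
  L0: [19, 51]
  L1: h(19,51)=(19*31+51)%997=640 -> [640]
  root=640
After append 90 (leaves=[19, 51, 90]):
  L0: [19, 51, 90]
  L1: h(19,51)=(19*31+51)%997=640 h(90,90)=(90*31+90)%997=886 -> [640, 886]
  L2: h(640,886)=(640*31+886)%997=786 -> [786]
  root=786
After append 62 (leaves=[19, 51, 90, 62]):
  L0: [19, 51, 90, 62]
  L1: h(19,51)=(19*31+51)%997=640 h(90,62)=(90*31+62)%997=858 -> [640, 858]
  L2: h(640,858)=(640*31+858)%997=758 -> [758]
  root=758
After append 80 (leaves=[19, 51, 90, 62, 80]):
  L0: [19, 51, 90, 62, 80]
  L1: h(19,51)=(19*31+51)%997=640 h(90,62)=(90*31+62)%997=858 h(80,80)=(80*31+80)%997=566 -> [640, 858, 566]
  L2: h(640,858)=(640*31+858)%997=758 h(566,566)=(566*31+566)%997=166 -> [758, 166]
  L3: h(758,166)=(758*31+166)%997=733 -> [733]
  root=733

Answer: 19 640 786 758 733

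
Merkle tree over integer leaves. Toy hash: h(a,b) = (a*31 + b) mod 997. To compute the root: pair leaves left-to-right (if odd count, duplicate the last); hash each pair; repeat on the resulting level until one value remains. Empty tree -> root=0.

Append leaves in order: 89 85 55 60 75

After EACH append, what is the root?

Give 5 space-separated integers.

Answer: 89 850 194 199 218

Derivation:
After append 89 (leaves=[89]):
  L0: [89]
  root=89
After append 85 (leaves=[89, 85]):
  L0: [89, 85]
  L1: h(89,85)=(89*31+85)%997=850 -> [850]
  root=850
After append 55 (leaves=[89, 85, 55]):
  L0: [89, 85, 55]
  L1: h(89,85)=(89*31+85)%997=850 h(55,55)=(55*31+55)%997=763 -> [850, 763]
  L2: h(850,763)=(850*31+763)%997=194 -> [194]
  root=194
After append 60 (leaves=[89, 85, 55, 60]):
  L0: [89, 85, 55, 60]
  L1: h(89,85)=(89*31+85)%997=850 h(55,60)=(55*31+60)%997=768 -> [850, 768]
  L2: h(850,768)=(850*31+768)%997=199 -> [199]
  root=199
After append 75 (leaves=[89, 85, 55, 60, 75]):
  L0: [89, 85, 55, 60, 75]
  L1: h(89,85)=(89*31+85)%997=850 h(55,60)=(55*31+60)%997=768 h(75,75)=(75*31+75)%997=406 -> [850, 768, 406]
  L2: h(850,768)=(850*31+768)%997=199 h(406,406)=(406*31+406)%997=31 -> [199, 31]
  L3: h(199,31)=(199*31+31)%997=218 -> [218]
  root=218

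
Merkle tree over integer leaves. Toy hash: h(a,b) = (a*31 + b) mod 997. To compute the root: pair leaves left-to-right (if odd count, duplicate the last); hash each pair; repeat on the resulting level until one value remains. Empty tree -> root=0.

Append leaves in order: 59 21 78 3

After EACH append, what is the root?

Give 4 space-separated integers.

After append 59 (leaves=[59]):
  L0: [59]
  root=59
After append 21 (leaves=[59, 21]):
  L0: [59, 21]
  L1: h(59,21)=(59*31+21)%997=853 -> [853]
  root=853
After append 78 (leaves=[59, 21, 78]):
  L0: [59, 21, 78]
  L1: h(59,21)=(59*31+21)%997=853 h(78,78)=(78*31+78)%997=502 -> [853, 502]
  L2: h(853,502)=(853*31+502)%997=26 -> [26]
  root=26
After append 3 (leaves=[59, 21, 78, 3]):
  L0: [59, 21, 78, 3]
  L1: h(59,21)=(59*31+21)%997=853 h(78,3)=(78*31+3)%997=427 -> [853, 427]
  L2: h(853,427)=(853*31+427)%997=948 -> [948]
  root=948

Answer: 59 853 26 948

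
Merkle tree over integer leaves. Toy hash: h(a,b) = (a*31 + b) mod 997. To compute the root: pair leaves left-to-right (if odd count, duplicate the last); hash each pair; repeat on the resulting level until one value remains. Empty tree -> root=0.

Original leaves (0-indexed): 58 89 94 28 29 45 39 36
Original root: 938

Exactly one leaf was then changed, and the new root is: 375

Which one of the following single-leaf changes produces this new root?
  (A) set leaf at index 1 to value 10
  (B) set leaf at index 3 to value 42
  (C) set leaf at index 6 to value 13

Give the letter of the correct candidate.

Answer: B

Derivation:
Original leaves: [58, 89, 94, 28, 29, 45, 39, 36]
Target new root: 375
Try each candidate change and compute the resulting root:
Candidate A: set leaf[1] = 10 -> leaves = [58, 10, 94, 28, 29, 45, 39, 36]
  L0: [58, 10, 94, 28, 29, 45, 39, 36]
  L1: h(58,10)=(58*31+10)%997=811 h(94,28)=(94*31+28)%997=948 h(29,45)=(29*31+45)%997=944 h(39,36)=(39*31+36)%997=248 -> [811, 948, 944, 248]
  L2: h(811,948)=(811*31+948)%997=167 h(944,248)=(944*31+248)%997=599 -> [167, 599]
  L3: h(167,599)=(167*31+599)%997=791 -> [791]
  root = 791 != target 375
Candidate B: set leaf[3] = 42 -> leaves = [58, 89, 94, 42, 29, 45, 39, 36]
  L0: [58, 89, 94, 42, 29, 45, 39, 36]
  L1: h(58,89)=(58*31+89)%997=890 h(94,42)=(94*31+42)%997=962 h(29,45)=(29*31+45)%997=944 h(39,36)=(39*31+36)%997=248 -> [890, 962, 944, 248]
  L2: h(890,962)=(890*31+962)%997=636 h(944,248)=(944*31+248)%997=599 -> [636, 599]
  L3: h(636,599)=(636*31+599)%997=375 -> [375]
  root = 375 == target 375  ** MATCH **
Candidate C: set leaf[6] = 13 -> leaves = [58, 89, 94, 28, 29, 45, 13, 36]
  L0: [58, 89, 94, 28, 29, 45, 13, 36]
  L1: h(58,89)=(58*31+89)%997=890 h(94,28)=(94*31+28)%997=948 h(29,45)=(29*31+45)%997=944 h(13,36)=(13*31+36)%997=439 -> [890, 948, 944, 439]
  L2: h(890,948)=(890*31+948)%997=622 h(944,439)=(944*31+439)%997=790 -> [622, 790]
  L3: h(622,790)=(622*31+790)%997=132 -> [132]
  root = 132 != target 375
Candidate B produces the target root.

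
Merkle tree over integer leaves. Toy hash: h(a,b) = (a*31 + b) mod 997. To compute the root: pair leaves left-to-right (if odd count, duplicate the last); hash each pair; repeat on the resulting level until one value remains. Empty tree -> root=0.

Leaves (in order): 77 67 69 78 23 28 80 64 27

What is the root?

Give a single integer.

Answer: 784

Derivation:
L0: [77, 67, 69, 78, 23, 28, 80, 64, 27]
L1: h(77,67)=(77*31+67)%997=460 h(69,78)=(69*31+78)%997=223 h(23,28)=(23*31+28)%997=741 h(80,64)=(80*31+64)%997=550 h(27,27)=(27*31+27)%997=864 -> [460, 223, 741, 550, 864]
L2: h(460,223)=(460*31+223)%997=525 h(741,550)=(741*31+550)%997=590 h(864,864)=(864*31+864)%997=729 -> [525, 590, 729]
L3: h(525,590)=(525*31+590)%997=913 h(729,729)=(729*31+729)%997=397 -> [913, 397]
L4: h(913,397)=(913*31+397)%997=784 -> [784]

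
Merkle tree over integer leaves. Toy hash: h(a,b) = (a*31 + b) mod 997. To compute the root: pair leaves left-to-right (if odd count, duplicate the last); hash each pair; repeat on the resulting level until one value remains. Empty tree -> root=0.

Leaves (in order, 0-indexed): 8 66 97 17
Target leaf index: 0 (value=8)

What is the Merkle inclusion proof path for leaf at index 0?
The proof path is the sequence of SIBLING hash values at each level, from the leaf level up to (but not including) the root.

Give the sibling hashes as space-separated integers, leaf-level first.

Answer: 66 33

Derivation:
L0 (leaves): [8, 66, 97, 17], target index=0
L1: h(8,66)=(8*31+66)%997=314 [pair 0] h(97,17)=(97*31+17)%997=33 [pair 1] -> [314, 33]
  Sibling for proof at L0: 66
L2: h(314,33)=(314*31+33)%997=794 [pair 0] -> [794]
  Sibling for proof at L1: 33
Root: 794
Proof path (sibling hashes from leaf to root): [66, 33]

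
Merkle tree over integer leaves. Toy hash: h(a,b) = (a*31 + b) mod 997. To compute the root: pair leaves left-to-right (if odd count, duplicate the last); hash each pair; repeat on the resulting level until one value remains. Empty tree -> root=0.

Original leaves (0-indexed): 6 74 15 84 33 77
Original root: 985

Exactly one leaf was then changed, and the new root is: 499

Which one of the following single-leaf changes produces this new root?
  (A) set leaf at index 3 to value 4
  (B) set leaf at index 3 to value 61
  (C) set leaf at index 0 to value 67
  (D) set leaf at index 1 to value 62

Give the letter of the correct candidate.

Answer: A

Derivation:
Original leaves: [6, 74, 15, 84, 33, 77]
Target new root: 499
Try each candidate change and compute the resulting root:
Candidate A: set leaf[3] = 4 -> leaves = [6, 74, 15, 4, 33, 77]
  L0: [6, 74, 15, 4, 33, 77]
  L1: h(6,74)=(6*31+74)%997=260 h(15,4)=(15*31+4)%997=469 h(33,77)=(33*31+77)%997=103 -> [260, 469, 103]
  L2: h(260,469)=(260*31+469)%997=553 h(103,103)=(103*31+103)%997=305 -> [553, 305]
  L3: h(553,305)=(553*31+305)%997=499 -> [499]
  root = 499 == target 499  ** MATCH **
Candidate B: set leaf[3] = 61 -> leaves = [6, 74, 15, 61, 33, 77]
  L0: [6, 74, 15, 61, 33, 77]
  L1: h(6,74)=(6*31+74)%997=260 h(15,61)=(15*31+61)%997=526 h(33,77)=(33*31+77)%997=103 -> [260, 526, 103]
  L2: h(260,526)=(260*31+526)%997=610 h(103,103)=(103*31+103)%997=305 -> [610, 305]
  L3: h(610,305)=(610*31+305)%997=272 -> [272]
  root = 272 != target 499
Candidate C: set leaf[0] = 67 -> leaves = [67, 74, 15, 84, 33, 77]
  L0: [67, 74, 15, 84, 33, 77]
  L1: h(67,74)=(67*31+74)%997=157 h(15,84)=(15*31+84)%997=549 h(33,77)=(33*31+77)%997=103 -> [157, 549, 103]
  L2: h(157,549)=(157*31+549)%997=431 h(103,103)=(103*31+103)%997=305 -> [431, 305]
  L3: h(431,305)=(431*31+305)%997=705 -> [705]
  root = 705 != target 499
Candidate D: set leaf[1] = 62 -> leaves = [6, 62, 15, 84, 33, 77]
  L0: [6, 62, 15, 84, 33, 77]
  L1: h(6,62)=(6*31+62)%997=248 h(15,84)=(15*31+84)%997=549 h(33,77)=(33*31+77)%997=103 -> [248, 549, 103]
  L2: h(248,549)=(248*31+549)%997=261 h(103,103)=(103*31+103)%997=305 -> [261, 305]
  L3: h(261,305)=(261*31+305)%997=420 -> [420]
  root = 420 != target 499
Candidate A produces the target root.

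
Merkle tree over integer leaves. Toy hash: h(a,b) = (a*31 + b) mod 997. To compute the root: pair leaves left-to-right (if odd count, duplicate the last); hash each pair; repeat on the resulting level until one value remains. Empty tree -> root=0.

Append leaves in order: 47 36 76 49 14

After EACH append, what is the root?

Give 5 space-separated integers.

After append 47 (leaves=[47]):
  L0: [47]
  root=47
After append 36 (leaves=[47, 36]):
  L0: [47, 36]
  L1: h(47,36)=(47*31+36)%997=496 -> [496]
  root=496
After append 76 (leaves=[47, 36, 76]):
  L0: [47, 36, 76]
  L1: h(47,36)=(47*31+36)%997=496 h(76,76)=(76*31+76)%997=438 -> [496, 438]
  L2: h(496,438)=(496*31+438)%997=859 -> [859]
  root=859
After append 49 (leaves=[47, 36, 76, 49]):
  L0: [47, 36, 76, 49]
  L1: h(47,36)=(47*31+36)%997=496 h(76,49)=(76*31+49)%997=411 -> [496, 411]
  L2: h(496,411)=(496*31+411)%997=832 -> [832]
  root=832
After append 14 (leaves=[47, 36, 76, 49, 14]):
  L0: [47, 36, 76, 49, 14]
  L1: h(47,36)=(47*31+36)%997=496 h(76,49)=(76*31+49)%997=411 h(14,14)=(14*31+14)%997=448 -> [496, 411, 448]
  L2: h(496,411)=(496*31+411)%997=832 h(448,448)=(448*31+448)%997=378 -> [832, 378]
  L3: h(832,378)=(832*31+378)%997=248 -> [248]
  root=248

Answer: 47 496 859 832 248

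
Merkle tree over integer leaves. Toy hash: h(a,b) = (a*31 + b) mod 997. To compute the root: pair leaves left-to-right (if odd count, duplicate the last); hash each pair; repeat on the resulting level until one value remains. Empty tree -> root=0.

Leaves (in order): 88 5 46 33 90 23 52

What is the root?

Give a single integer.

L0: [88, 5, 46, 33, 90, 23, 52]
L1: h(88,5)=(88*31+5)%997=739 h(46,33)=(46*31+33)%997=462 h(90,23)=(90*31+23)%997=819 h(52,52)=(52*31+52)%997=667 -> [739, 462, 819, 667]
L2: h(739,462)=(739*31+462)%997=440 h(819,667)=(819*31+667)%997=134 -> [440, 134]
L3: h(440,134)=(440*31+134)%997=813 -> [813]

Answer: 813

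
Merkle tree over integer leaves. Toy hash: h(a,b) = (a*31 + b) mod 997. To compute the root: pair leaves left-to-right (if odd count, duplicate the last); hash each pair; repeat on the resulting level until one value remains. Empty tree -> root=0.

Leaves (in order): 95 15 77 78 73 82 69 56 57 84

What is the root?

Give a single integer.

Answer: 395

Derivation:
L0: [95, 15, 77, 78, 73, 82, 69, 56, 57, 84]
L1: h(95,15)=(95*31+15)%997=966 h(77,78)=(77*31+78)%997=471 h(73,82)=(73*31+82)%997=351 h(69,56)=(69*31+56)%997=201 h(57,84)=(57*31+84)%997=854 -> [966, 471, 351, 201, 854]
L2: h(966,471)=(966*31+471)%997=507 h(351,201)=(351*31+201)%997=115 h(854,854)=(854*31+854)%997=409 -> [507, 115, 409]
L3: h(507,115)=(507*31+115)%997=877 h(409,409)=(409*31+409)%997=127 -> [877, 127]
L4: h(877,127)=(877*31+127)%997=395 -> [395]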